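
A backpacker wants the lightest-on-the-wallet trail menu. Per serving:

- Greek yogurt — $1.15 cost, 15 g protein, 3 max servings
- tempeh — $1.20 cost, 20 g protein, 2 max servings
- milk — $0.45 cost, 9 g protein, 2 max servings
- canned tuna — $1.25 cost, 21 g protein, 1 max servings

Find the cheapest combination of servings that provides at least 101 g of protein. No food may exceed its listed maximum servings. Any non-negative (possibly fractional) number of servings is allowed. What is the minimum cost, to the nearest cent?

$6.24

Cost per g of protein: milk $0.0500, canned tuna $0.0595, tempeh $0.0600, Greek yogurt $0.0767.
Take 2 servings of milk: +18.0 g protein for $0.90 (total $0.90, still need 83.0 g).
Take 1 serving of canned tuna: +21.0 g protein for $1.25 (total $2.15, still need 62.0 g).
Take 2 servings of tempeh: +40.0 g protein for $2.40 (total $4.55, still need 22.0 g).
Take 1.467 servings of Greek yogurt: +22.0 g protein for $1.69 (total $6.24, still need 0.0 g).
Greedy by cheapest-per-g is optimal for a single linear constraint, so the minimum cost is $6.24.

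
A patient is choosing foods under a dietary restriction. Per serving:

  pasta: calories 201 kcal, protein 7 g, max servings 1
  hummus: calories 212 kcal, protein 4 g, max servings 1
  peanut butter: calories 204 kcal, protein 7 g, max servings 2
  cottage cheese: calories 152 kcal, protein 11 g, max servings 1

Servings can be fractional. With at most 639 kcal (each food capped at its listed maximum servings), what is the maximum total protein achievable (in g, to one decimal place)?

Protein per kcal: cottage cheese 0.07237, pasta 0.03483, peanut butter 0.03431, hummus 0.01887.
Take 1 serving of cottage cheese: uses 152 kcal, +11.0 g protein (running total 11.0 g).
Take 1 serving of pasta: uses 201 kcal, +7.0 g protein (running total 18.0 g).
Take 1.402 servings of peanut butter: uses 286 kcal, +9.8 g protein (running total 27.8 g).
Filling greedily by protein-per-kcal is optimal for one linear limit, giving 27.8 g.

27.8 g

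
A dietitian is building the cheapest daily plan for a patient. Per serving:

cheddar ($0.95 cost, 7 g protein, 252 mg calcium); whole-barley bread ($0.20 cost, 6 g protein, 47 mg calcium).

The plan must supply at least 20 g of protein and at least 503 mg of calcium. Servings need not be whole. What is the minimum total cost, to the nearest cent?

$1.93

Check every corner: each single food scaled to meet both minima, and each pair solved so both constraints bind.
cheddar only: max(20/7, 503/252) = 2.857 servings → $2.71.
whole-barley bread only: max(20/6, 503/47) = 10.7 servings → $2.14.
cheddar + whole-barley bread with both tight: 1.757 servings and 1.284 servings → $1.93.
So the least-cost plan costs $1.93.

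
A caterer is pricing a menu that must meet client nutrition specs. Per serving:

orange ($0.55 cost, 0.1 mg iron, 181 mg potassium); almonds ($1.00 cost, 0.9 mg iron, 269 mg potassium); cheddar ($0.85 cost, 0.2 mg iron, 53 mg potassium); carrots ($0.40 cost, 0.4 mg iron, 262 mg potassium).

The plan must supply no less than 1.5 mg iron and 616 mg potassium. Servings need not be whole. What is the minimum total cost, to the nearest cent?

An LP optimum is at a vertex; with two nutrient constraints at most two foods are used. Check each candidate.
orange only: max(1.5/0.1, 616/181) = 15 servings → $8.25.
almonds only: max(1.5/0.9, 616/269) = 2.29 servings → $2.29.
cheddar only: max(1.5/0.2, 616/53) = 11.62 servings → $9.88.
carrots only: max(1.5/0.4, 616/262) = 3.75 servings → $1.50.
orange + almonds with both tight: 1.11 servings and 1.543 servings → $2.15.
orange + cheddar with both tight: 1.414 servings and 6.793 servings → $6.55.
orange + carrots with both targets exact would need a negative amount; discard.
almonds + cheddar: intersection lies outside the first quadrant.
almonds + carrots with both tight: 1.144 servings and 1.177 servings → $1.61.
cheddar + carrots with both tight: 4.699 servings and 1.401 servings → $4.55.
So the least-cost plan costs $1.50.

$1.50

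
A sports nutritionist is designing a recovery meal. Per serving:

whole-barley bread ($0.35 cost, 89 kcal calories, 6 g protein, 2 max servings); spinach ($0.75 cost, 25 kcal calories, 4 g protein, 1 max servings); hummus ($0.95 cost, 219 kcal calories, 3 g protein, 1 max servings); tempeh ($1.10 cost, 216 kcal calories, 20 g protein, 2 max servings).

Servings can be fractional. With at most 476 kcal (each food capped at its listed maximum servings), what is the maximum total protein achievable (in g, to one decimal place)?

45.3 g

Protein per kcal: spinach 0.16, tempeh 0.09259, whole-barley bread 0.06742, hummus 0.0137.
Take 1 serving of spinach: uses 25 kcal, +4.0 g protein (running total 4.0 g).
Take 2 servings of tempeh: uses 432 kcal, +40.0 g protein (running total 44.0 g).
Take 0.2135 servings of whole-barley bread: uses 19 kcal, +1.3 g protein (running total 45.3 g).
Greedy by best ratio exhausts the calories allowance optimally: 45.3 g.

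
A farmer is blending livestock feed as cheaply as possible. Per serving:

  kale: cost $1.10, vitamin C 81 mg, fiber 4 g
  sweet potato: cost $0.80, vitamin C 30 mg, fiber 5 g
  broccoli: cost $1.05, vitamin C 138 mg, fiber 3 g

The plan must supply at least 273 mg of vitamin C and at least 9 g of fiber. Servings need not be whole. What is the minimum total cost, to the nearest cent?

$2.48

kale only: max(273/81, 9/4) = 3.37 servings → $3.71.
sweet potato only: max(273/30, 9/5) = 9.1 servings → $7.28.
broccoli only: max(273/138, 9/3) = 3 servings → $3.15.
kale + sweet potato: intersection lies outside the first quadrant.
kale + broccoli with both tight: 1.369 servings and 1.175 servings → $2.74.
sweet potato + broccoli with both tight: 0.705 servings and 1.825 servings → $2.48.
So the least-cost plan costs $2.48.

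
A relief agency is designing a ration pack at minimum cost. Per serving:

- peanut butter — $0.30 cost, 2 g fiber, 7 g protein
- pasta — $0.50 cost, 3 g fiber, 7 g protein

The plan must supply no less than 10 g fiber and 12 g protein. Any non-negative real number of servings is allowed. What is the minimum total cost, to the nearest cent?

$1.50

Check every corner: each single food scaled to meet both minima, and each pair solved so both constraints bind.
peanut butter only: max(10/2, 12/7) = 5 servings → $1.50.
pasta only: max(10/3, 12/7) = 3.333 servings → $1.67.
peanut butter + pasta: the both-tight solution has a negative serving — not a feasible corner.
The minimum over all feasible corners is $1.50.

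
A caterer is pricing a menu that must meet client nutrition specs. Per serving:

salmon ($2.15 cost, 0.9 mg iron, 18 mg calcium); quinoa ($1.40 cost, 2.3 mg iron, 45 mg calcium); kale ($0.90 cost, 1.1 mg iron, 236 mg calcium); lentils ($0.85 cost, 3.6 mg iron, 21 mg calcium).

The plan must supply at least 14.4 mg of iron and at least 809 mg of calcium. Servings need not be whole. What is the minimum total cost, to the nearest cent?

$5.42

Two binding constraints pin down two serving amounts, so the optimal mix uses at most two foods. The candidates are each food alone (scaled to the tighter of iron/calcium) and each pair with both constraints tight.
salmon only: max(14.4/0.9, 809/18) = 44.94 servings → $96.63.
quinoa only: max(14.4/2.3, 809/45) = 17.98 servings → $25.17.
kale only: max(14.4/1.1, 809/236) = 13.09 servings → $11.78.
lentils only: max(14.4/3.6, 809/21) = 38.52 servings → $32.75.
salmon + quinoa: the both-tight solution has a negative serving — not a feasible corner.
salmon + kale with both tight: 13.02 servings and 2.435 servings → $30.19.
salmon + lentils: intersection lies outside the first quadrant.
quinoa + kale with both tight: 5.085 servings and 2.458 servings → $9.33.
quinoa + lentils: intersection lies outside the first quadrant.
kale + lentils with both tight: 3.158 servings and 3.035 servings → $5.42.
So the least-cost plan costs $5.42.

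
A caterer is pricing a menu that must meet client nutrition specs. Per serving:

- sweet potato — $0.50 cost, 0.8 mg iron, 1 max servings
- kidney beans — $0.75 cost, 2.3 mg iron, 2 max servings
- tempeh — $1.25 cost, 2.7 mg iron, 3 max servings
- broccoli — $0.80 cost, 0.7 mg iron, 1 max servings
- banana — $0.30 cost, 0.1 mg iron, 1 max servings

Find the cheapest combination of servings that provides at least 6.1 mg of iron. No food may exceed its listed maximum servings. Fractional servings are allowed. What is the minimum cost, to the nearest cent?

Cost per mg of iron: kidney beans $0.3261, tempeh $0.4630, sweet potato $0.6250, broccoli $1.1429, banana $3.0000.
Take 2 servings of kidney beans: +4.6 mg iron for $1.50 (total $1.50, still need 1.5 mg).
Take 0.5556 servings of tempeh: +1.5 mg iron for $0.69 (total $2.19, still need 0.0 mg).
Greedy by cheapest-per-mg is optimal for a single linear constraint, so the minimum cost is $2.19.

$2.19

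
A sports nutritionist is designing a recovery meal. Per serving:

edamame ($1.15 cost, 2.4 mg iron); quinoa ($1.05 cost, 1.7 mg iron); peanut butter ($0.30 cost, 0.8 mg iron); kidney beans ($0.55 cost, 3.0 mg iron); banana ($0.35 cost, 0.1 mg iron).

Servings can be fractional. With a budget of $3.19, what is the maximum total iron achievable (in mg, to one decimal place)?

Iron per dollar: kidney beans 5.455, peanut butter 2.667, edamame 2.087, quinoa 1.619, banana 0.2857.
With no serving limits, spend the whole cost allowance on kidney beans: $3.19 / $0.55 × 3.0 mg = 17.4 mg.

17.4 mg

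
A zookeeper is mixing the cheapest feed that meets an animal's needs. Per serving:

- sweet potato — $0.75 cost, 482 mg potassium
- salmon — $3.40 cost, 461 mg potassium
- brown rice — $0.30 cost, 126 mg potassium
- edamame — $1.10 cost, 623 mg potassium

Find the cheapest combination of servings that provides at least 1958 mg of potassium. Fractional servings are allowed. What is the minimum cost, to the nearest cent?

$3.05

Cost per mg of potassium: sweet potato $0.0016, edamame $0.0018, brown rice $0.0024, salmon $0.0074.
With no serving limits, use only sweet potato: 1958 mg / 482 mg = 4.062 servings × $0.75 = $3.05.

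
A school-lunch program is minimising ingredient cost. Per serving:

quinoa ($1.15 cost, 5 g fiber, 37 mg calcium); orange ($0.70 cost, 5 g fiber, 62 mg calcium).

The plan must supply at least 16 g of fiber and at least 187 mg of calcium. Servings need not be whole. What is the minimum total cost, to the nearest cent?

This is a tiny linear program; its minimum lies at a vertex of the feasible set. List the vertices and price them.
quinoa only: max(16/5, 187/37) = 5.054 servings → $5.81.
orange only: max(16/5, 187/62) = 3.2 servings → $2.24.
quinoa + orange with both tight: 0.456 servings and 2.744 servings → $2.45.
The minimum over all feasible corners is $2.24.

$2.24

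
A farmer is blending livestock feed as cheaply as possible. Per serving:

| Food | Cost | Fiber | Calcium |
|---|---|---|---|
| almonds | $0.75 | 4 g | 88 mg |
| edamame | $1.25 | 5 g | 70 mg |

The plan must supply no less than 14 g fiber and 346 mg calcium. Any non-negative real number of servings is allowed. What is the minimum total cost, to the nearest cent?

$2.95

At the optimum either one food covers both requirements or two foods hit both targets exactly; no other combination can be cheaper.
almonds only: max(14/4, 346/88) = 3.932 servings → $2.95.
edamame only: max(14/5, 346/70) = 4.943 servings → $6.18.
almonds + edamame with both targets exact would need a negative amount; discard.
So the least-cost plan costs $2.95.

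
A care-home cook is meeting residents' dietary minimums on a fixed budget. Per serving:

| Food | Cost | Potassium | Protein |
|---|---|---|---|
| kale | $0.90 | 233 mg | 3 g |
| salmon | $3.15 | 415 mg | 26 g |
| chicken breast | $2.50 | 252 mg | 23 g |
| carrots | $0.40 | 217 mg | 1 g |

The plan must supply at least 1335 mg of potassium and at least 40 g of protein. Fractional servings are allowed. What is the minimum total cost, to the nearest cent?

Check every corner: each single food scaled to meet both minima, and each pair solved so both constraints bind.
kale only: max(1335/233, 40/3) = 13.33 servings → $12.00.
salmon only: max(1335/415, 40/26) = 3.217 servings → $10.13.
chicken breast only: max(1335/252, 40/23) = 5.298 servings → $13.24.
carrots only: max(1335/217, 40/1) = 40 servings → $16.00.
kale + salmon with both tight: 3.763 servings and 1.104 servings → $6.87.
kale + chicken breast with both tight: 4.481 servings and 1.155 servings → $6.92.
kale + carrots with both targets exact would need a negative amount; discard.
salmon + chicken breast: the both-tight solution has a negative serving — not a feasible corner.
salmon + carrots with both tight: 1.405 servings and 3.465 servings → $5.81.
chicken breast + carrots with both tight: 1.55 servings and 4.352 servings → $5.62.
The minimum over all feasible corners is $5.62.

$5.62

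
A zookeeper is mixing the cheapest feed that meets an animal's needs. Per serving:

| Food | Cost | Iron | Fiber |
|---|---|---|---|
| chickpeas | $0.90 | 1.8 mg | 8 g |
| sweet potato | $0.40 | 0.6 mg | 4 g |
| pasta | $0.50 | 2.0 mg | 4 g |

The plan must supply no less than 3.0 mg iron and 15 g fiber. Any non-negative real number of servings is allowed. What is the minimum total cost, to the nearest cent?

A basic optimal solution has at most two foods positive. Try each food alone and each pair with both targets met exactly.
chickpeas only: max(3.0/1.8, 15/8) = 1.875 servings → $1.69.
sweet potato only: max(3.0/0.6, 15/4) = 5 servings → $2.00.
pasta only: max(3.0/2.0, 15/4) = 3.75 servings → $1.88.
chickpeas + sweet potato with both tight: 1.25 servings and 1.25 servings → $1.62.
chickpeas + pasta with both targets exact would need a negative amount; discard.
sweet potato + pasta with both tight: 3.214 servings and 0.5357 servings → $1.55.
Cheapest feasible corner: $1.55.

$1.55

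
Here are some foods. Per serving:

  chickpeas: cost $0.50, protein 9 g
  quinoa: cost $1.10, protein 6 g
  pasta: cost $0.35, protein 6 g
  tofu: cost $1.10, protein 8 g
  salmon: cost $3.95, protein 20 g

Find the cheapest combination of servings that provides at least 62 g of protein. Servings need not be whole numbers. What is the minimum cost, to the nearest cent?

$3.44

Cost per g of protein: chickpeas $0.0556, pasta $0.0583, tofu $0.1375, quinoa $0.1833, salmon $0.1975.
With no serving limits, use only chickpeas: 62 g / 9 g = 6.889 servings × $0.50 = $3.44.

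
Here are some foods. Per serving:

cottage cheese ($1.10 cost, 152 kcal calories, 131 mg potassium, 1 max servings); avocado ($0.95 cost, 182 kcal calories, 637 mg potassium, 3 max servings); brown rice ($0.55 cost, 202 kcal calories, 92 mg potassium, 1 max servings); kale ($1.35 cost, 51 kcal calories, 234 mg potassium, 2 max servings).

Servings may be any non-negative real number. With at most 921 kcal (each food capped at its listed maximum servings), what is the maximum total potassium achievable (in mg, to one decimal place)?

Potassium per kcal: kale 4.588, avocado 3.5, cottage cheese 0.8618, brown rice 0.4554.
Take 2 servings of kale: uses 102 kcal, +468.0 mg potassium (running total 468.0 mg).
Take 3 servings of avocado: uses 546 kcal, +1911.0 mg potassium (running total 2379.0 mg).
Take 1 serving of cottage cheese: uses 152 kcal, +131.0 mg potassium (running total 2510.0 mg).
Take 0.599 servings of brown rice: uses 121 kcal, +55.1 mg potassium (running total 2565.1 mg).
Filling greedily by potassium-per-kcal is optimal for one linear limit, giving 2565.1 mg.

2565.1 mg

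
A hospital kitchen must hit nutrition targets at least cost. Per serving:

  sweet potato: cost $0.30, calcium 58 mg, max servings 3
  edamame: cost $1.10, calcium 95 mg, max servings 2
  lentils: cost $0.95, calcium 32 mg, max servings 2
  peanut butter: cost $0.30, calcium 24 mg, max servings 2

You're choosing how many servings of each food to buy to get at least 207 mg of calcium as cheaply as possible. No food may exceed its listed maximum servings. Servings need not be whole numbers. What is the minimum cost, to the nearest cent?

Cost per mg of calcium: sweet potato $0.0052, edamame $0.0116, peanut butter $0.0125, lentils $0.0297.
Take 3 servings of sweet potato: +174.0 mg calcium for $0.90 (total $0.90, still need 33.0 mg).
Take 0.3474 servings of edamame: +33.0 mg calcium for $0.38 (total $1.28, still need 0.0 mg).
Filling from the cheapest source first is optimal under one linear minimum: $1.28.

$1.28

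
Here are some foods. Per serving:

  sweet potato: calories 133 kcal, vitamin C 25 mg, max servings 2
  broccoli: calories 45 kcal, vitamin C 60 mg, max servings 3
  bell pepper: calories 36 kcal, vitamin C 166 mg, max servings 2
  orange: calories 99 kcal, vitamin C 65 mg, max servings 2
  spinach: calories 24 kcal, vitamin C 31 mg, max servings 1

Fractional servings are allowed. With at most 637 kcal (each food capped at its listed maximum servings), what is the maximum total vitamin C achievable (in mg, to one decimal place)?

712.1 mg

Vitamin C per kcal: bell pepper 4.611, broccoli 1.333, spinach 1.292, orange 0.6566, sweet potato 0.188.
Take 2 servings of bell pepper: uses 72 kcal, +332.0 mg vitamin C (running total 332.0 mg).
Take 3 servings of broccoli: uses 135 kcal, +180.0 mg vitamin C (running total 512.0 mg).
Take 1 serving of spinach: uses 24 kcal, +31.0 mg vitamin C (running total 543.0 mg).
Take 2 servings of orange: uses 198 kcal, +130.0 mg vitamin C (running total 673.0 mg).
Take 1.564 servings of sweet potato: uses 208 kcal, +39.1 mg vitamin C (running total 712.1 mg).
Greedy by best ratio exhausts the calories allowance optimally: 712.1 mg.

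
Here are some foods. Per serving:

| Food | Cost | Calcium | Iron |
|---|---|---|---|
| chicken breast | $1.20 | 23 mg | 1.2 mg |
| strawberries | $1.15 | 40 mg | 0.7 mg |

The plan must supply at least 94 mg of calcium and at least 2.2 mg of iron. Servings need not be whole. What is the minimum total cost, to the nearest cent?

Minimising a linear cost over {calcium ≥ 94, iron ≥ 2.2, servings ≥ 0} — the optimum is at a vertex, using one or two foods.
chicken breast only: max(94/23, 2.2/1.2) = 4.087 servings → $4.90.
strawberries only: max(94/40, 2.2/0.7) = 3.143 servings → $3.61.
chicken breast + strawberries with both tight: 0.6959 servings and 1.95 servings → $3.08.
So the least-cost plan costs $3.08.

$3.08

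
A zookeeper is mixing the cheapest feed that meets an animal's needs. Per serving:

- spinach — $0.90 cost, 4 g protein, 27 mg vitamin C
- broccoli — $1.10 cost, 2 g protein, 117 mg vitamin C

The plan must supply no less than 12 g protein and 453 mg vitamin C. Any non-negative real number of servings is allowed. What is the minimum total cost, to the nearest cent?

$5.04

Check every corner: each single food scaled to meet both minima, and each pair solved so both constraints bind.
spinach only: max(12/4, 453/27) = 16.78 servings → $15.10.
broccoli only: max(12/2, 453/117) = 6 servings → $6.60.
spinach + broccoli with both tight: 1.203 servings and 3.594 servings → $5.04.
So the least-cost plan costs $5.04.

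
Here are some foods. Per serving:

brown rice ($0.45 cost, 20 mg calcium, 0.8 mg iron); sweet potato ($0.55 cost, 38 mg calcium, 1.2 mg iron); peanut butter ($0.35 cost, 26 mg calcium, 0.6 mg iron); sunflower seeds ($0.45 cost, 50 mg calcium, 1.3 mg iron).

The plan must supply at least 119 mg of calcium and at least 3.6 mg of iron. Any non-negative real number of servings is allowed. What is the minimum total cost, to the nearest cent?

An LP optimum is at a vertex; with two nutrient constraints at most two foods are used. Check each candidate.
brown rice only: max(119/20, 3.6/0.8) = 5.95 servings → $2.68.
sweet potato only: max(119/38, 3.6/1.2) = 3.132 servings → $1.72.
peanut butter only: max(119/26, 3.6/0.6) = 6 servings → $2.10.
sunflower seeds only: max(119/50, 3.6/1.3) = 2.769 servings → $1.25.
brown rice + sweet potato: intersection lies outside the first quadrant.
brown rice + peanut butter with both tight: 2.523 servings and 2.636 servings → $2.06.
brown rice + sunflower seeds with both tight: 1.807 servings and 1.657 servings → $1.56.
sweet potato + peanut butter with both tight: 2.643 servings and 0.7143 servings → $1.70.
sweet potato + sunflower seeds with both tight: 2.387 servings and 0.566 servings → $1.57.
peanut butter + sunflower seeds: the both-tight solution has a negative serving — not a feasible corner.
The minimum over all feasible corners is $1.25.

$1.25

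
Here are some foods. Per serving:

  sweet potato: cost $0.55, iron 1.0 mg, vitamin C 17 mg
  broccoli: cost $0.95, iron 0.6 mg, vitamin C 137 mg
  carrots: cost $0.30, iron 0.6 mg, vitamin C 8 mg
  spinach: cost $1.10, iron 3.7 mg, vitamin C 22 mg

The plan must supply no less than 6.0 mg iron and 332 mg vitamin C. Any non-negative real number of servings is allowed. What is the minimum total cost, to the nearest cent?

Check every corner: each single food scaled to meet both minima, and each pair solved so both constraints bind.
sweet potato only: max(6.0/1.0, 332/17) = 19.53 servings → $10.74.
broccoli only: max(6.0/0.6, 332/137) = 10 servings → $9.50.
carrots only: max(6.0/0.6, 332/8) = 41.5 servings → $12.45.
spinach only: max(6.0/3.7, 332/22) = 15.09 servings → $16.60.
sweet potato + broccoli with both tight: 4.912 servings and 1.814 servings → $4.42.
sweet potato + carrots with both targets exact would need a negative amount; discard.
sweet potato + spinach: the both-tight solution has a negative serving — not a feasible corner.
broccoli + carrots with both tight: 1.953 servings and 8.047 servings → $4.27.
broccoli + spinach with both tight: 2.221 servings and 1.261 servings → $3.50.
carrots + spinach with both targets exact would need a negative amount; discard.
So the least-cost plan costs $3.50.

$3.50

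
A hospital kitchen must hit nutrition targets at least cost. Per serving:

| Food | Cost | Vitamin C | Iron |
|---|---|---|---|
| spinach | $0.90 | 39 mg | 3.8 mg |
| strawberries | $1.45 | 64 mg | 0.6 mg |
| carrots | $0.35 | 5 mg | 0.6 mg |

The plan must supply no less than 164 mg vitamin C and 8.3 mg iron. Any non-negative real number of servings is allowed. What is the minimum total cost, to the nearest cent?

Minimising a linear cost over {vitamin C ≥ 164, iron ≥ 8.3, servings ≥ 0} — the optimum is at a vertex, using one or two foods.
spinach only: max(164/39, 8.3/3.8) = 4.205 servings → $3.78.
strawberries only: max(164/64, 8.3/0.6) = 13.83 servings → $20.06.
carrots only: max(164/5, 8.3/0.6) = 32.8 servings → $11.48.
spinach + strawberries with both tight: 1.969 servings and 1.363 servings → $3.75.
spinach + carrots: the both-tight solution has a negative serving — not a feasible corner.
strawberries + carrots with both tight: 1.607 servings and 12.23 servings → $6.61.
Cheapest feasible corner: $3.75.

$3.75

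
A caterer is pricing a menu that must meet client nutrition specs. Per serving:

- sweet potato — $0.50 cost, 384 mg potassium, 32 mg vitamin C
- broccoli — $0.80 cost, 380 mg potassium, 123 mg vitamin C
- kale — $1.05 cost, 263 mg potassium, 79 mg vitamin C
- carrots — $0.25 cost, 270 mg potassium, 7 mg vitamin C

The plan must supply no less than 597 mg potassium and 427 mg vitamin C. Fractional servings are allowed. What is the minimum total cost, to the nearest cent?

Check every corner: each single food scaled to meet both minima, and each pair solved so both constraints bind.
sweet potato only: max(597/384, 427/32) = 13.34 servings → $6.67.
broccoli only: max(597/380, 427/123) = 3.472 servings → $2.78.
kale only: max(597/263, 427/79) = 5.405 servings → $5.68.
carrots only: max(597/270, 427/7) = 61 servings → $15.25.
sweet potato + broccoli: intersection lies outside the first quadrant.
sweet potato + kale: the both-tight solution has a negative serving — not a feasible corner.
sweet potato + carrots: intersection lies outside the first quadrant.
broccoli + kale: intersection lies outside the first quadrant.
broccoli + carrots with both targets exact would need a negative amount; discard.
kale + carrots: the both-tight solution has a negative serving — not a feasible corner.
So the least-cost plan costs $2.78.

$2.78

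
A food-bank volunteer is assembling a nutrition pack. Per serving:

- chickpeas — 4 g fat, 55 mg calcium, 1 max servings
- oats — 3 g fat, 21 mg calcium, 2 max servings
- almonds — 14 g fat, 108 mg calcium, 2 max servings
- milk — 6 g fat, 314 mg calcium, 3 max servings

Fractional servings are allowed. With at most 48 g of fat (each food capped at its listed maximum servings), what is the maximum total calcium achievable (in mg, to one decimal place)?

Calcium per g fat: milk 52.33, chickpeas 13.75, almonds 7.714, oats 7.
Take 3 servings of milk: uses 18 g fat, +942.0 mg calcium (running total 942.0 mg).
Take 1 serving of chickpeas: uses 4 g fat, +55.0 mg calcium (running total 997.0 mg).
Take 1.857 servings of almonds: uses 26 g fat, +200.6 mg calcium (running total 1197.6 mg).
Filling greedily by calcium-per-g fat is optimal for one linear limit, giving 1197.6 mg.

1197.6 mg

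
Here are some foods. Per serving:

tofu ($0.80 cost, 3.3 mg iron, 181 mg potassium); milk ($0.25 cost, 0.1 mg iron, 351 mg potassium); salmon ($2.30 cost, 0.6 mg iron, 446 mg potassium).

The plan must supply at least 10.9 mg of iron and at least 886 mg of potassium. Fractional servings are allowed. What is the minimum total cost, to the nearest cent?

With two linear requirements the optimum uses one or two foods; enumerate the corners.
tofu only: max(10.9/3.3, 886/181) = 4.895 servings → $3.92.
milk only: max(10.9/0.1, 886/351) = 109 servings → $27.25.
salmon only: max(10.9/0.6, 886/446) = 18.17 servings → $41.78.
tofu + milk with both tight: 3.278 servings and 0.834 servings → $2.83.
tofu + salmon with both tight: 3.176 servings and 0.6975 servings → $4.15.
milk + salmon: the both-tight solution has a negative serving — not a feasible corner.
The minimum over all feasible corners is $2.83.

$2.83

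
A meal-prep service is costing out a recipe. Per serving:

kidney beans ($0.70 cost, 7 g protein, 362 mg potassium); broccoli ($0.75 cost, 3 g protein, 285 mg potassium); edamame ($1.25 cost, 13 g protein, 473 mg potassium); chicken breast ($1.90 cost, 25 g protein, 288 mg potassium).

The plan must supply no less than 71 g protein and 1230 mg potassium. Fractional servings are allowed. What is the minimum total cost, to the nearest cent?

With two linear requirements the optimum uses one or two foods; enumerate the corners.
kidney beans only: max(71/7, 1230/362) = 10.14 servings → $7.10.
broccoli only: max(71/3, 1230/285) = 23.67 servings → $17.75.
edamame only: max(71/13, 1230/473) = 5.462 servings → $6.83.
chicken breast only: max(71/25, 1230/288) = 4.271 servings → $8.11.
kidney beans + broccoli: intersection lies outside the first quadrant.
kidney beans + edamame: the both-tight solution has a negative serving — not a feasible corner.
kidney beans + chicken breast with both tight: 1.465 servings and 2.43 servings → $5.64.
broccoli + edamame with both targets exact would need a negative amount; discard.
broccoli + chicken breast with both tight: 1.645 servings and 2.643 servings → $6.25.
edamame + chicken breast with both tight: 1.275 servings and 2.177 servings → $5.73.
Cheapest feasible corner: $5.64.

$5.64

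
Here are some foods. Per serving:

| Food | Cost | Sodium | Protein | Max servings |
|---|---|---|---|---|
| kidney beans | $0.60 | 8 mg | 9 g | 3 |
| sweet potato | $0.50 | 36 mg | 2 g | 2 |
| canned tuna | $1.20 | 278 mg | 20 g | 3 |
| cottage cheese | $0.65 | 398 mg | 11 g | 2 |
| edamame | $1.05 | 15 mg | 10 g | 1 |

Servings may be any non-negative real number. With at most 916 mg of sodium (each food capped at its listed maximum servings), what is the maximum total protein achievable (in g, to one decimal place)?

99.4 g

Protein per mg sodium: kidney beans 1.125, edamame 0.6667, canned tuna 0.07194, sweet potato 0.05556, cottage cheese 0.02764.
Take 3 servings of kidney beans: uses 24 mg sodium, +27.0 g protein (running total 27.0 g).
Take 1 serving of edamame: uses 15 mg sodium, +10.0 g protein (running total 37.0 g).
Take 3 servings of canned tuna: uses 834 mg sodium, +60.0 g protein (running total 97.0 g).
Take 1.194 servings of sweet potato: uses 43 mg sodium, +2.4 g protein (running total 99.4 g).
Filling greedily by protein-per-mg sodium is optimal for one linear limit, giving 99.4 g.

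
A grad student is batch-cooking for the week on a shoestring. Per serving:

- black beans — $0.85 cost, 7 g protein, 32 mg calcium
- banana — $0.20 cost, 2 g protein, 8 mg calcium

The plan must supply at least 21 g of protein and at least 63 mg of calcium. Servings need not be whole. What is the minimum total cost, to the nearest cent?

Minimising a linear cost over {protein ≥ 21, calcium ≥ 63, servings ≥ 0} — the optimum is at a vertex, using one or two foods.
black beans only: max(21/7, 63/32) = 3 servings → $2.55.
banana only: max(21/2, 63/8) = 10.5 servings → $2.10.
black beans + banana: the both-tight solution has a negative serving — not a feasible corner.
Cheapest feasible corner: $2.10.

$2.10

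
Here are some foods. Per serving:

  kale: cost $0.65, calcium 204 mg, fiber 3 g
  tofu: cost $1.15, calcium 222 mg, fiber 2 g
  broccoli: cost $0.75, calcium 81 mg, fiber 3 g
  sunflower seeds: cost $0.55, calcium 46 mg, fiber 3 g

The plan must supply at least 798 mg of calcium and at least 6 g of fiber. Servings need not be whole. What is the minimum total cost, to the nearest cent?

$2.54

Minimising a linear cost over {calcium ≥ 798, fiber ≥ 6, servings ≥ 0} — the optimum is at a vertex, using one or two foods.
kale only: max(798/204, 6/3) = 3.912 servings → $2.54.
tofu only: max(798/222, 6/2) = 3.595 servings → $4.13.
broccoli only: max(798/81, 6/3) = 9.852 servings → $7.39.
sunflower seeds only: max(798/46, 6/3) = 17.35 servings → $9.54.
kale + tofu: intersection lies outside the first quadrant.
kale + broccoli: intersection lies outside the first quadrant.
kale + sunflower seeds with both targets exact would need a negative amount; discard.
tofu + broccoli: intersection lies outside the first quadrant.
tofu + sunflower seeds: intersection lies outside the first quadrant.
broccoli + sunflower seeds with both targets exact would need a negative amount; discard.
So the least-cost plan costs $2.54.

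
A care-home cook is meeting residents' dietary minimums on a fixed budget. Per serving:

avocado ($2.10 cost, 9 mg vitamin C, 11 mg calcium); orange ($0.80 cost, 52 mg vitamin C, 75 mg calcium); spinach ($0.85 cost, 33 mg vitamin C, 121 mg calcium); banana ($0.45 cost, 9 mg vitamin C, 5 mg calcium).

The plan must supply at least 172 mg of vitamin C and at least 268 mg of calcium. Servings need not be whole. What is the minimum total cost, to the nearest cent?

$2.74

Two binding constraints pin down two serving amounts, so the optimal mix uses at most two foods. The candidates are each food alone (scaled to the tighter of vitamin C/calcium) and each pair with both constraints tight.
avocado only: max(172/9, 268/11) = 24.36 servings → $51.16.
orange only: max(172/52, 268/75) = 3.573 servings → $2.86.
spinach only: max(172/33, 268/121) = 5.212 servings → $4.43.
banana only: max(172/9, 268/5) = 53.6 servings → $24.12.
avocado + orange: intersection lies outside the first quadrant.
avocado + spinach with both tight: 16.48 servings and 0.7163 servings → $35.23.
avocado + banana with both targets exact would need a negative amount; discard.
orange + spinach with both tight: 3.135 servings and 0.2714 servings → $2.74.
orange + banana with both targets exact would need a negative amount; discard.
spinach + banana with both tight: 1.68 servings and 12.95 servings → $7.26.
Cheapest feasible corner: $2.74.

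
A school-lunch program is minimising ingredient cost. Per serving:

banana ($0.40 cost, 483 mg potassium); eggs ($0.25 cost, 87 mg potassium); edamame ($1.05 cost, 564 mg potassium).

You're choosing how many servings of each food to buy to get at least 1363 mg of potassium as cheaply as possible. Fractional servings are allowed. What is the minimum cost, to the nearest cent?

$1.13

Cost per mg of potassium: banana $0.0008, edamame $0.0019, eggs $0.0029.
With no serving limits, use only banana: 1363 mg / 483 mg = 2.822 servings × $0.40 = $1.13.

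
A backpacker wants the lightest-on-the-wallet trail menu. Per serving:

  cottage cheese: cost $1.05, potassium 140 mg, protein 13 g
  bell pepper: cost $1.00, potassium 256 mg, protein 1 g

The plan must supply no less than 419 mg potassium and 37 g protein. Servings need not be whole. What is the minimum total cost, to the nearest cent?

Two binding constraints pin down two serving amounts, so the optimal mix uses at most two foods. The candidates are each food alone (scaled to the tighter of potassium/protein) and each pair with both constraints tight.
cottage cheese only: max(419/140, 37/13) = 2.993 servings → $3.14.
bell pepper only: max(419/256, 37/1) = 37 servings → $37.00.
cottage cheese + bell pepper with both tight: 2.84 servings and 0.08375 servings → $3.07.
Cheapest feasible corner: $3.07.

$3.07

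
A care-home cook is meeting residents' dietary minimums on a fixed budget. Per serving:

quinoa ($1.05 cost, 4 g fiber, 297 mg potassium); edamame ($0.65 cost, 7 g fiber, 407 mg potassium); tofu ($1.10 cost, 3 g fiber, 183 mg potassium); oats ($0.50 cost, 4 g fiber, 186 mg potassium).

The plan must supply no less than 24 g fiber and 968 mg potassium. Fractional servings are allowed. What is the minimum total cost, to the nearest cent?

This is a tiny linear program; its minimum lies at a vertex of the feasible set. List the vertices and price them.
quinoa only: max(24/4, 968/297) = 6 servings → $6.30.
edamame only: max(24/7, 968/407) = 3.429 servings → $2.23.
tofu only: max(24/3, 968/183) = 8 servings → $8.80.
oats only: max(24/4, 968/186) = 6 servings → $3.00.
quinoa + edamame: intersection lies outside the first quadrant.
quinoa + tofu: intersection lies outside the first quadrant.
quinoa + oats with both targets exact would need a negative amount; discard.
edamame + tofu with both targets exact would need a negative amount; discard.
edamame + oats: the both-tight solution has a negative serving — not a feasible corner.
tofu + oats with both targets exact would need a negative amount; discard.
The minimum over all feasible corners is $2.23.

$2.23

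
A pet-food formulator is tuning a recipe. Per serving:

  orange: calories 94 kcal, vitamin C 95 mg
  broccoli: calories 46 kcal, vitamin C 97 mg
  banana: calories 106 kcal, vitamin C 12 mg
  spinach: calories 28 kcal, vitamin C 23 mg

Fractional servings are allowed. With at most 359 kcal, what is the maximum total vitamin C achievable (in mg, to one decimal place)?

Vitamin C per kcal: broccoli 2.109, orange 1.011, spinach 0.8214, banana 0.1132.
With no serving limits, spend the whole calories allowance on broccoli: 359 kcal / 46 kcal × 97 mg = 757.0 mg.

757.0 mg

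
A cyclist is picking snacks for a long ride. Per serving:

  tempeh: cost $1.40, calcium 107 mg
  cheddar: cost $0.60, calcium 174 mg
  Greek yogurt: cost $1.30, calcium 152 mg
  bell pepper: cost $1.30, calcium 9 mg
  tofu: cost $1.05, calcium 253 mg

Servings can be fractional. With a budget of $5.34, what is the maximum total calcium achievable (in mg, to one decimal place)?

Calcium per dollar: cheddar 290, tofu 241, Greek yogurt 116.9, tempeh 76.43, bell pepper 6.923.
With no serving limits, spend the whole cost allowance on cheddar: $5.34 / $0.60 × 174 mg = 1548.6 mg.

1548.6 mg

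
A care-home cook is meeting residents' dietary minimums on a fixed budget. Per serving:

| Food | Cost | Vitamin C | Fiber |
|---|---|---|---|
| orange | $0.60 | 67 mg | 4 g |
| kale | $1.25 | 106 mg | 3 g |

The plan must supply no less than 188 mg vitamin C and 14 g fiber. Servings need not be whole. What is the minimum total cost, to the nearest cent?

For a min-cost LP with two ≥-constraints, a basic feasible solution has at most two positive variables.
orange only: max(188/67, 14/4) = 3.5 servings → $2.10.
kale only: max(188/106, 14/3) = 4.667 servings → $5.83.
orange + kale: the both-tight solution has a negative serving — not a feasible corner.
So the least-cost plan costs $2.10.

$2.10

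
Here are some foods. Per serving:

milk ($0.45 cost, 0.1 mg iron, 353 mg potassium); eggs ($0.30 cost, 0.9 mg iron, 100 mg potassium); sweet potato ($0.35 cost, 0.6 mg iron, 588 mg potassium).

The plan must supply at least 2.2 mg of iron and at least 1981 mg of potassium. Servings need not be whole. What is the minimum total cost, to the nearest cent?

The cheapest plan sits at a corner of the feasible region — with two constraints it uses at most two foods.
milk only: max(2.2/0.1, 1981/353) = 22 servings → $9.90.
eggs only: max(2.2/0.9, 1981/100) = 19.81 servings → $5.94.
sweet potato only: max(2.2/0.6, 1981/588) = 3.667 servings → $1.28.
milk + eggs with both tight: 5.079 servings and 1.88 servings → $2.85.
milk + sweet potato: intersection lies outside the first quadrant.
eggs + sweet potato with both tight: 0.2238 servings and 3.331 servings → $1.23.
So the least-cost plan costs $1.23.

$1.23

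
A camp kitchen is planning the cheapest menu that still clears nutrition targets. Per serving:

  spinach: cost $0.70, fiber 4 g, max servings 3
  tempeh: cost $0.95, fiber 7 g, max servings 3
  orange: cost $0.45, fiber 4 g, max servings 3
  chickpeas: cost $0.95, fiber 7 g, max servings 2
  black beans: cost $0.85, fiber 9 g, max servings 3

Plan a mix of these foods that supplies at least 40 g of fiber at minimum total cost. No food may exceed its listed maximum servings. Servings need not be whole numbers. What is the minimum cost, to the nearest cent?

$4.04

Cost per g of fiber: black beans $0.0944, orange $0.1125, tempeh $0.1357, chickpeas $0.1357, spinach $0.1750.
Take 3 servings of black beans: +27.0 g fiber for $2.55 (total $2.55, still need 13.0 g).
Take 3 servings of orange: +12.0 g fiber for $1.35 (total $3.90, still need 1.0 g).
Take 0.1429 servings of tempeh: +1.0 g fiber for $0.14 (total $4.04, still need 0.0 g).
Greedy by cheapest-per-g is optimal for a single linear constraint, so the minimum cost is $4.04.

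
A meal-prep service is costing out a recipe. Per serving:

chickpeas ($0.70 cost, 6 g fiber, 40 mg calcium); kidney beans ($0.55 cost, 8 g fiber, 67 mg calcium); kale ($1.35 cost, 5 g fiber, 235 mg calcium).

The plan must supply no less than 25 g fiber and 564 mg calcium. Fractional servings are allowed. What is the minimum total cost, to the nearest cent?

$3.57

With two linear requirements the optimum uses one or two foods; enumerate the corners.
chickpeas only: max(25/6, 564/40) = 14.1 servings → $9.87.
kidney beans only: max(25/8, 564/67) = 8.418 servings → $4.63.
kale only: max(25/5, 564/235) = 5 servings → $6.75.
chickpeas + kidney beans: the both-tight solution has a negative serving — not a feasible corner.
chickpeas + kale with both tight: 2.525 servings and 1.97 servings → $4.43.
kidney beans + kale with both tight: 1.977 servings and 1.836 servings → $3.57.
Cheapest feasible corner: $3.57.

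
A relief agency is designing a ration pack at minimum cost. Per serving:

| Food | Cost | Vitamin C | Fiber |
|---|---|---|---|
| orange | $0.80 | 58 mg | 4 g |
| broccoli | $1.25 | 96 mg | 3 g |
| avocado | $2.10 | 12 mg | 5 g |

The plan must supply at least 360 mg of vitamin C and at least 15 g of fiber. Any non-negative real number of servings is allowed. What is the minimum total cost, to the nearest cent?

$4.76

This is a tiny linear program; its minimum lies at a vertex of the feasible set. List the vertices and price them.
orange only: max(360/58, 15/4) = 6.207 servings → $4.97.
broccoli only: max(360/96, 15/3) = 5 servings → $6.25.
avocado only: max(360/12, 15/5) = 30 servings → $63.00.
orange + broccoli with both tight: 1.714 servings and 2.714 servings → $4.76.
orange + avocado: the both-tight solution has a negative serving — not a feasible corner.
broccoli + avocado with both tight: 3.649 servings and 0.8108 servings → $6.26.
The minimum over all feasible corners is $4.76.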